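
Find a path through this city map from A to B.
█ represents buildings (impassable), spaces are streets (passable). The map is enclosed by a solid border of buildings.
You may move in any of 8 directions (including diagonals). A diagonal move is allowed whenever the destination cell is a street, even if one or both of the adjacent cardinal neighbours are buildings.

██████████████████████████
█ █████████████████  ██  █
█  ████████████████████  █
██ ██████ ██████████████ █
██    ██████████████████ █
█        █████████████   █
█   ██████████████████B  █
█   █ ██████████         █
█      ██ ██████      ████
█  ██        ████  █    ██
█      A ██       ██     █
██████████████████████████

Finding the shortest path from A to B:
Movement: 8-directional
Path length: 15 steps
Directions: right → up-right → right → right → right → down-right → right → right → right → right → up-right → up-right → right → up-right → up-right

Solution:

██████████████████████████
█ █████████████████  ██  █
█  ████████████████████  █
██ ██████ ██████████████ █
██    ██████████████████ █
█        █████████████   █
█   ██████████████████B  █
█   █ ██████████     ↗   █
█      ██ ██████   →↗ ████
█  ██    →→→↘████ ↗█    ██
█      A↗██  →→→→↗██     █
██████████████████████████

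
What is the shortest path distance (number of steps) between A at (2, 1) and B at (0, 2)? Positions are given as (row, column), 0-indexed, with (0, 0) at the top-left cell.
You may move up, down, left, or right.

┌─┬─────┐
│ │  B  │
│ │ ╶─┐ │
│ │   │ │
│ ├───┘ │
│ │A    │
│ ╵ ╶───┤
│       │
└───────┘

Finding path from (2, 1) to (0, 2):
Path: (2,1) → (2,2) → (2,3) → (1,3) → (0,3) → (0,2)
Distance: 5 steps

Solution:

┌─┬─────┐
│ │  B ↰│
│ │ ╶─┐ │
│ │   │↑│
│ ├───┘ │
│ │A → ↑│
│ ╵ ╶───┤
│       │
└───────┘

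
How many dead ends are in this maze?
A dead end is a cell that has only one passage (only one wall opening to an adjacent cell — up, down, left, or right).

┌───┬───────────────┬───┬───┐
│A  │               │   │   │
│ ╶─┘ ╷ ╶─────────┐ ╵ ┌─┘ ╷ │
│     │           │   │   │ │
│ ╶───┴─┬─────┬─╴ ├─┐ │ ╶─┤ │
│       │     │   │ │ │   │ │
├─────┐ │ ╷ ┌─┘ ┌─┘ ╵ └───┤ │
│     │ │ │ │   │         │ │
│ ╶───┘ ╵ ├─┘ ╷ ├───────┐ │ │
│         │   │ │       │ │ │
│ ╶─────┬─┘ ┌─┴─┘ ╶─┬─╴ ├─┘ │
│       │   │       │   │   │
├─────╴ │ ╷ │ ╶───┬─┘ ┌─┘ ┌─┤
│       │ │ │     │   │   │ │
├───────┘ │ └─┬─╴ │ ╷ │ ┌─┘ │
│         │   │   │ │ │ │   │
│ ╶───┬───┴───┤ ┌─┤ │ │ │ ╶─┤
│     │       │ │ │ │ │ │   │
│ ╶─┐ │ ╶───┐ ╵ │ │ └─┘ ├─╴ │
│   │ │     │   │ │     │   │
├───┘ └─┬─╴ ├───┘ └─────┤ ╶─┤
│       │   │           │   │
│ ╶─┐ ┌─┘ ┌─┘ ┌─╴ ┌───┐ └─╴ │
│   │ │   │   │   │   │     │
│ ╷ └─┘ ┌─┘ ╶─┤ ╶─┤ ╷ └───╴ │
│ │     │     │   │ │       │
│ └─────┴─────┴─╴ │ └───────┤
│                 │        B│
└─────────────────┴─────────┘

Checking each cell for number of passages:

Dead ends found at positions:
  (0, 1)
  (0, 11)
  (2, 6)
  (2, 9)
  (2, 12)
  (3, 2)
  (3, 5)
  (3, 8)
  (4, 7)
  (4, 12)
  (5, 9)
  (6, 0)
  (6, 13)
  (7, 6)
  (8, 8)
  (8, 10)
  (9, 1)
  (10, 3)
  (11, 2)
  (12, 4)
  (12, 6)
  (13, 13)
Total dead ends: 22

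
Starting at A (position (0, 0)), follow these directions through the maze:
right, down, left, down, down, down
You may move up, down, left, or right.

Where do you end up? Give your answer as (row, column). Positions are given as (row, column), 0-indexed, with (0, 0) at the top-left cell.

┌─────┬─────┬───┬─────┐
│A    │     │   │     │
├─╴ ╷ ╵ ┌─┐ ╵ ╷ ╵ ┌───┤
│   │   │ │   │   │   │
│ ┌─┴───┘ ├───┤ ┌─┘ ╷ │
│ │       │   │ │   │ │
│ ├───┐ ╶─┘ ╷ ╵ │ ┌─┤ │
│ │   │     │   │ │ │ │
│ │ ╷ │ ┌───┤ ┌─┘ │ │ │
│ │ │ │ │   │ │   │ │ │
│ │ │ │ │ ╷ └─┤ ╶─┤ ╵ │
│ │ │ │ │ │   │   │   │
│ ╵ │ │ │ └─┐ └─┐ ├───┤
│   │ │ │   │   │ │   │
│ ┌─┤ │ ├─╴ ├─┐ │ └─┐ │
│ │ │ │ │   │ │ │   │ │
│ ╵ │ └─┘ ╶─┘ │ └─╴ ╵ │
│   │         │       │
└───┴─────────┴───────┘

Following directions step by step:
Start: (0, 0)
  right: (0, 0) → (0, 1)
  down: (0, 1) → (1, 1)
  left: (1, 1) → (1, 0)
  down: (1, 0) → (2, 0)
  down: (2, 0) → (3, 0)
  down: (3, 0) → (4, 0)
Final position: (4, 0)

Path taken:

┌─────┬─────┬───┬─────┐
│A ↓  │     │   │     │
├─╴ ╷ ╵ ┌─┐ ╵ ╷ ╵ ┌───┤
│↓ ↲│   │ │   │   │   │
│ ┌─┴───┘ ├───┤ ┌─┘ ╷ │
│↓│       │   │ │   │ │
│ ├───┐ ╶─┘ ╷ ╵ │ ┌─┤ │
│↓│   │     │   │ │ │ │
│ │ ╷ │ ┌───┤ ┌─┘ │ │ │
│B│ │ │ │   │ │   │ │ │
│ │ │ │ │ ╷ └─┤ ╶─┤ ╵ │
│ │ │ │ │ │   │   │   │
│ ╵ │ │ │ └─┐ └─┐ ├───┤
│   │ │ │   │   │ │   │
│ ┌─┤ │ ├─╴ ├─┐ │ └─┐ │
│ │ │ │ │   │ │ │   │ │
│ ╵ │ └─┘ ╶─┘ │ └─╴ ╵ │
│   │         │       │
└───┴─────────┴───────┘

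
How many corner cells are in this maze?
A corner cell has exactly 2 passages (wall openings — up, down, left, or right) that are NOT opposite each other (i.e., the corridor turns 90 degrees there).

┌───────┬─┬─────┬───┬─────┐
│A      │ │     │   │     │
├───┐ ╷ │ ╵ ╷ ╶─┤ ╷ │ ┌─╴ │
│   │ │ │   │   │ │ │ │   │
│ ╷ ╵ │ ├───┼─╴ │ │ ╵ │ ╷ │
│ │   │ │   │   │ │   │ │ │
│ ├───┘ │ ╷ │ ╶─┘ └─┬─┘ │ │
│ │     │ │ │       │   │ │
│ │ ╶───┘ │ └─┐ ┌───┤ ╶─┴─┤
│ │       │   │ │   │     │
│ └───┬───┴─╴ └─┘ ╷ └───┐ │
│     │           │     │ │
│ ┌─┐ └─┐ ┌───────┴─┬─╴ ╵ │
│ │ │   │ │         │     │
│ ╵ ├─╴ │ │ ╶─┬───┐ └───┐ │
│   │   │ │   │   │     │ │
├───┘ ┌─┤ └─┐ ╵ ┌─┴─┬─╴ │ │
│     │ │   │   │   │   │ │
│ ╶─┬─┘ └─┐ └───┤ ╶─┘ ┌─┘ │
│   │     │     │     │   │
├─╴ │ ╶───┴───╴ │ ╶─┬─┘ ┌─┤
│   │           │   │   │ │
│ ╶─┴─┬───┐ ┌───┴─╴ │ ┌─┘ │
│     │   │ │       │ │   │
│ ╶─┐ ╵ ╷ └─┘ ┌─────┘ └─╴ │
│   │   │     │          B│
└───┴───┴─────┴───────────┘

Counting corner cells (2 non-opposite passages):
Total corners: 87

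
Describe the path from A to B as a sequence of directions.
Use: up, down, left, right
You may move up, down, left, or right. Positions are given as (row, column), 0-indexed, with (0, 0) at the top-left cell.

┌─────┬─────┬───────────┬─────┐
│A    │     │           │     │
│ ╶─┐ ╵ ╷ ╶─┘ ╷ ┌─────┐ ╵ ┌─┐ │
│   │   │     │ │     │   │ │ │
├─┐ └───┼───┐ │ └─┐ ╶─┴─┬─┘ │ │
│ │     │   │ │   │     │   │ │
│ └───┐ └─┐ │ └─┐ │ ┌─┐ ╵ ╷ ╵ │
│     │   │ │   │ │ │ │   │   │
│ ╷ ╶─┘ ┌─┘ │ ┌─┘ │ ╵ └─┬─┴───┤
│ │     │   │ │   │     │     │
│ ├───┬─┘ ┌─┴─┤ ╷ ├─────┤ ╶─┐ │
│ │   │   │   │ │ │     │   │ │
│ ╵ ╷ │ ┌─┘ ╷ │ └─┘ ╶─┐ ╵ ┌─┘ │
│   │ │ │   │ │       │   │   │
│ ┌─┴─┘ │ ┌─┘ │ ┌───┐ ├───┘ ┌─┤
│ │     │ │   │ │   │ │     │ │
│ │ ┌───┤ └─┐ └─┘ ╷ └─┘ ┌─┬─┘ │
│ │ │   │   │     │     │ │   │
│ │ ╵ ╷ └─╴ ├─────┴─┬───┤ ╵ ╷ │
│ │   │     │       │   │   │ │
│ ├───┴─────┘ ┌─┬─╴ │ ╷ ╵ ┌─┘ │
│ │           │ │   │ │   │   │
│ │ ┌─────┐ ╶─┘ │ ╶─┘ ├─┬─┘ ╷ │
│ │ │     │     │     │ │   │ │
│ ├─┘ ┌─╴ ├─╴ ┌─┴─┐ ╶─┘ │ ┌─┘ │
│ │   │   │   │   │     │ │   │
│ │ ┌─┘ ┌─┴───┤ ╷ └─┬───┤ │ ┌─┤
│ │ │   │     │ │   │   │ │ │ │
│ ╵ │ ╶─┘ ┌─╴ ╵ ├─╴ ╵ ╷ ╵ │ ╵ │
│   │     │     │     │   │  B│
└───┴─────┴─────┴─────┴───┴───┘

Finding the path and converting it to directions:
Path through cells: (0,0) → (1,0) → (1,1) → (2,1) → (2,2) → (2,3) → (3,3) → (4,3) → (4,2) → (4,1) → (3,1) → (3,0) → (4,0) → (5,0) → (6,0) → (7,0) → (8,0) → (9,0) → (10,0) → (11,0) → (12,0) → (13,0) → (14,0) → (14,1) → (13,1) → (12,1) → (12,2) → (11,2) → (11,3) → (11,4) → (12,4) → (12,3) → (13,3) → (13,2) → (14,2) → (14,3) → (14,4) → (13,4) → (13,5) → (13,6) → (14,6) → (14,7) → (13,7) → (12,7) → (12,8) → (13,8) → (13,9) → (14,9) → (14,10) → (13,10) → (13,11) → (14,11) → (14,12) → (13,12) → (12,12) → (11,12) → (11,13) → (10,13) → (10,14) → (11,14) → (12,14) → (12,13) → (13,13) → (14,13) → (14,14)
Directions: down, right, down, right, right, down, down, left, left, up, left, down, down, down, down, down, down, down, down, down, down, down, right, up, up, right, up, right, right, down, left, down, left, down, right, right, up, right, right, down, right, up, up, right, down, right, down, right, up, right, down, right, up, up, up, right, up, right, down, down, left, down, down, right

Solution:

┌─────┬─────┬───────────┬─────┐
│A    │     │           │     │
│ ╶─┐ ╵ ╷ ╶─┘ ╷ ┌─────┐ ╵ ┌─┐ │
│↳ ↓│   │     │ │     │   │ │ │
├─┐ └───┼───┐ │ └─┐ ╶─┴─┬─┘ │ │
│ │↳ → ↓│   │ │   │     │   │ │
│ └───┐ └─┐ │ └─┐ │ ┌─┐ ╵ ╷ ╵ │
│↓ ↰  │↓  │ │   │ │ │ │   │   │
│ ╷ ╶─┘ ┌─┘ │ ┌─┘ │ ╵ └─┬─┴───┤
│↓│↑ ← ↲│   │ │   │     │     │
│ ├───┬─┘ ┌─┴─┤ ╷ ├─────┤ ╶─┐ │
│↓│   │   │   │ │ │     │   │ │
│ ╵ ╷ │ ┌─┘ ╷ │ └─┘ ╶─┐ ╵ ┌─┘ │
│↓  │ │ │   │ │       │   │   │
│ ┌─┴─┘ │ ┌─┘ │ ┌───┐ ├───┘ ┌─┤
│↓│     │ │   │ │   │ │     │ │
│ │ ┌───┤ └─┐ └─┘ ╷ └─┘ ┌─┬─┘ │
│↓│ │   │   │     │     │ │   │
│ │ ╵ ╷ └─╴ ├─────┴─┬───┤ ╵ ╷ │
│↓│   │     │       │   │   │ │
│ ├───┴─────┘ ┌─┬─╴ │ ╷ ╵ ┌─┘ │
│↓│           │ │   │ │   │↱ ↓│
│ │ ┌─────┐ ╶─┘ │ ╶─┘ ├─┬─┘ ╷ │
│↓│ │↱ → ↓│     │     │ │↱ ↑│↓│
│ ├─┘ ┌─╴ ├─╴ ┌─┴─┐ ╶─┘ │ ┌─┘ │
│↓│↱ ↑│↓ ↲│   │↱ ↓│     │↑│↓ ↲│
│ │ ┌─┘ ┌─┴───┤ ╷ └─┬───┤ │ ┌─┤
│↓│↑│↓ ↲│↱ → ↓│↑│↳ ↓│↱ ↓│↑│↓│ │
│ ╵ │ ╶─┘ ┌─╴ ╵ ├─╴ ╵ ╷ ╵ │ ╵ │
│↳ ↑│↳ → ↑│  ↳ ↑│  ↳ ↑│↳ ↑│↳ B│
└───┴─────┴─────┴─────┴───┴───┘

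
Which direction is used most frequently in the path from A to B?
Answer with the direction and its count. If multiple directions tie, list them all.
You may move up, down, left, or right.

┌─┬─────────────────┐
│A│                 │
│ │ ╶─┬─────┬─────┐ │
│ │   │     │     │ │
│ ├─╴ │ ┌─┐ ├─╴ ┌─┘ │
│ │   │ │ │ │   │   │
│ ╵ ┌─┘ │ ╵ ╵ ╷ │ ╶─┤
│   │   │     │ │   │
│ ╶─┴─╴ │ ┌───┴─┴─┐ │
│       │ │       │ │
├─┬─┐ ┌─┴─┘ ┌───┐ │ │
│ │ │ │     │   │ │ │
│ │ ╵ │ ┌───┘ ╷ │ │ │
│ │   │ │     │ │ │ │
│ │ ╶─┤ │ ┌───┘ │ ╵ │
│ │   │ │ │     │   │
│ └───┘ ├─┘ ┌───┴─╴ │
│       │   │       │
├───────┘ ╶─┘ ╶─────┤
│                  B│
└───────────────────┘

Directions: down, down, down, right, up, right, up, left, up, right, right, right, right, right, right, right, right, down, down, left, down, right, down, down, down, down, down, left, left, left, down, right, right, right
Counts: {'down': 12, 'right': 14, 'up': 3, 'left': 5}
Most common: right (14 times)

Solution:

┌─┬─────────────────┐
│A│↱ → → → → → → → ↓│
│ │ ╶─┬─────┬─────┐ │
│↓│↑ ↰│     │     │↓│
│ ├─╴ │ ┌─┐ ├─╴ ┌─┘ │
│↓│↱ ↑│ │ │ │   │↓ ↲│
│ ╵ ┌─┘ │ ╵ ╵ ╷ │ ╶─┤
│↳ ↑│   │     │ │↳ ↓│
│ ╶─┴─╴ │ ┌───┴─┴─┐ │
│       │ │       │↓│
├─┬─┐ ┌─┴─┘ ┌───┐ │ │
│ │ │ │     │   │ │↓│
│ │ ╵ │ ┌───┘ ╷ │ │ │
│ │   │ │     │ │ │↓│
│ │ ╶─┤ │ ┌───┘ │ ╵ │
│ │   │ │ │     │  ↓│
│ └───┘ ├─┘ ┌───┴─╴ │
│       │   │↓ ← ← ↲│
├───────┘ ╶─┘ ╶─────┤
│            ↳ → → B│
└───────────────────┘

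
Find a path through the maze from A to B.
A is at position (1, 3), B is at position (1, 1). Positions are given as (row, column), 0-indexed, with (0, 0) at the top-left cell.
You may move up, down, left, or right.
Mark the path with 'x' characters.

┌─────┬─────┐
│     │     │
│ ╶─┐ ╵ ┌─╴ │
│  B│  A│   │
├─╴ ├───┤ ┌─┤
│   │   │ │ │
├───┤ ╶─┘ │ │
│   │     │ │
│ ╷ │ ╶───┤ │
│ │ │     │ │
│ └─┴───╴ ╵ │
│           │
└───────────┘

Finding the shortest path from (1, 3) to (1, 1):
Path length: 6 steps
Directions: left → up → left → left → down → right

Solution:

┌─────┬─────┐
│x x x│     │
│ ╶─┐ ╵ ┌─╴ │
│x B│x A│   │
├─╴ ├───┤ ┌─┤
│   │   │ │ │
├───┤ ╶─┘ │ │
│   │     │ │
│ ╷ │ ╶───┤ │
│ │ │     │ │
│ └─┴───╴ ╵ │
│           │
└───────────┘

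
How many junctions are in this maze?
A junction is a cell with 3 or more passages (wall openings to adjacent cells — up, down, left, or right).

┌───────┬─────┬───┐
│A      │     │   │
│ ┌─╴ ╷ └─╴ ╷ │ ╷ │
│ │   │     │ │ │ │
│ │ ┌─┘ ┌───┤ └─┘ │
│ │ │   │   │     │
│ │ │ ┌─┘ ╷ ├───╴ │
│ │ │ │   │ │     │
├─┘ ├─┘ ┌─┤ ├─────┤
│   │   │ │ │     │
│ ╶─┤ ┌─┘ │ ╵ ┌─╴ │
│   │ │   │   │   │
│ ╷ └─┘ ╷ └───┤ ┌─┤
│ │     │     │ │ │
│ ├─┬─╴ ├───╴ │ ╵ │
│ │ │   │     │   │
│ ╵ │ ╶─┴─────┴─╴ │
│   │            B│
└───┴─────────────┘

Checking each cell for number of passages:

Junctions found (3+ passages):
  (0, 2): 3 passages
  (0, 5): 3 passages
  (1, 3): 3 passages
  (2, 8): 3 passages
  (5, 0): 3 passages
  (5, 4): 3 passages
  (6, 3): 3 passages
  (7, 8): 3 passages
Total junctions: 8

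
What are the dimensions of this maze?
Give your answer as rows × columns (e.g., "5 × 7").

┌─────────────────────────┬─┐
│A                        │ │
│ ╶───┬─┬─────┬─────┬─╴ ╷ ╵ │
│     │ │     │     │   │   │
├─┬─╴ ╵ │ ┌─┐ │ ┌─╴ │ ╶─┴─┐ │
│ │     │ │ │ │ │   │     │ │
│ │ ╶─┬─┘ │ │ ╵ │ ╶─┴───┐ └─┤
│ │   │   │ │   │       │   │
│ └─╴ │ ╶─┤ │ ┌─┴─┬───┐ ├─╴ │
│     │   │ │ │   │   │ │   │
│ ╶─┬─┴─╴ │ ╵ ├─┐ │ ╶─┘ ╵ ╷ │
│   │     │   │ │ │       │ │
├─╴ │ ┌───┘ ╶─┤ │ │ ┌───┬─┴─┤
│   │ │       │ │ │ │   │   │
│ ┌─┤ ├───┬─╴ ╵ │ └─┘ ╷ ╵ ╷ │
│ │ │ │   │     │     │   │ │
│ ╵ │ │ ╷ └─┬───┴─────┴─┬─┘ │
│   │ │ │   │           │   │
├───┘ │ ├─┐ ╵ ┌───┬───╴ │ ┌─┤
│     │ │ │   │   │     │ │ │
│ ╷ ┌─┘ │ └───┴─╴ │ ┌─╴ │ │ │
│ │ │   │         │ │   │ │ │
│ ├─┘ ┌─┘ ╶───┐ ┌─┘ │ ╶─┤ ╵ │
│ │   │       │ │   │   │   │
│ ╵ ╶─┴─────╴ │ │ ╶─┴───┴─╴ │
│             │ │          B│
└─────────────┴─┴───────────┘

Counting the maze dimensions:
Rows (vertical): 13
Columns (horizontal): 14
Dimensions: 13 × 14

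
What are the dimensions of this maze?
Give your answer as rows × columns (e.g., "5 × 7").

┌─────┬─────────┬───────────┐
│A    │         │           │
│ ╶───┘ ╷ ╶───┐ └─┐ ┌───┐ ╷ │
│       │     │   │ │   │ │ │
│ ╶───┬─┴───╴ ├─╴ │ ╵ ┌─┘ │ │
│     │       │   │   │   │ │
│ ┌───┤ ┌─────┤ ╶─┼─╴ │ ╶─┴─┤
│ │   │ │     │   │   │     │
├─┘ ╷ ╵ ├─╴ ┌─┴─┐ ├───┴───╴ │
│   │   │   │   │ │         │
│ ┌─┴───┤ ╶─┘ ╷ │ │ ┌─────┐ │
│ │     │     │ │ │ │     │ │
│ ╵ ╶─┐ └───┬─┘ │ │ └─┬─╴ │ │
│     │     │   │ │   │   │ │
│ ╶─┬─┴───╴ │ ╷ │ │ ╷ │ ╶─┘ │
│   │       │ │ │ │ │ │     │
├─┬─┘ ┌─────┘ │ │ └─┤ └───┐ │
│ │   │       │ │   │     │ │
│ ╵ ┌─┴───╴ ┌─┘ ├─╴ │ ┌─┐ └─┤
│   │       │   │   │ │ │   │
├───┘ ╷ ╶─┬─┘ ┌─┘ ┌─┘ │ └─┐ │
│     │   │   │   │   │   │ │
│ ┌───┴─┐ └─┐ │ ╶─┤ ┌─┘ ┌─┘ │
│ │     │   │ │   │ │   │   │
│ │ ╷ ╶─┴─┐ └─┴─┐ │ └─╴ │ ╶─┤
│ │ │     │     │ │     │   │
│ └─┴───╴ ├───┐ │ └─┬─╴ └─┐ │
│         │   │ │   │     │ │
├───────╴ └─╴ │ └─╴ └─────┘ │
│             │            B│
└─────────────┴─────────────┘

Counting the maze dimensions:
Rows (vertical): 15
Columns (horizontal): 14
Dimensions: 15 × 14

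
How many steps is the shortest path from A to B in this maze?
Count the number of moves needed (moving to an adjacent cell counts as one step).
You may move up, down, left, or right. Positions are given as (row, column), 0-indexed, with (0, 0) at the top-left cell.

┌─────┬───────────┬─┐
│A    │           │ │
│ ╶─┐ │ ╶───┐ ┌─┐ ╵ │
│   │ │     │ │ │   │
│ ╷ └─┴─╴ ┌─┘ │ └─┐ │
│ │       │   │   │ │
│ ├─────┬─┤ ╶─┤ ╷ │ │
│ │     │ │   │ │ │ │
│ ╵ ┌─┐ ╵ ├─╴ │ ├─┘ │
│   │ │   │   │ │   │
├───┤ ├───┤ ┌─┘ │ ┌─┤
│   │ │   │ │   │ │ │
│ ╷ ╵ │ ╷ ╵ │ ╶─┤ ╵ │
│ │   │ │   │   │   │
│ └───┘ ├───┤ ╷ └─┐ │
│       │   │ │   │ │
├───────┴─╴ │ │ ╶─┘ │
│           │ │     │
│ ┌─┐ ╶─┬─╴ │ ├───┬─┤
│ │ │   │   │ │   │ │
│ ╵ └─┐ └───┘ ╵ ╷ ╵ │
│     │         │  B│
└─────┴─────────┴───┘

Using BFS to find shortest path:
Start: (0, 0), End: (10, 9)
Path found:
(0,0) → (1,0) → (1,1) → (2,1) → (2,2) → (2,3) → (2,4) → (1,4) → (1,3) → (0,3) → (0,4) → (0,5) → (0,6) → (0,7) → (0,8) → (1,8) → (1,9) → (2,9) → (3,9) → (4,9) → (4,8) → (5,8) → (6,8) → (6,9) → (7,9) → (8,9) → (8,8) → (8,7) → (7,7) → (6,7) → (6,6) → (7,6) → (8,6) → (9,6) → (10,6) → (10,7) → (9,7) → (9,8) → (10,8) → (10,9)
Number of steps: 39

Solution:

┌─────┬───────────┬─┐
│A    │↱ → → → → ↓│ │
│ ╶─┐ │ ╶───┐ ┌─┐ ╵ │
│↳ ↓│ │↑ ↰  │ │ │↳ ↓│
│ ╷ └─┴─╴ ┌─┘ │ └─┐ │
│ │↳ → → ↑│   │   │↓│
│ ├─────┬─┤ ╶─┤ ╷ │ │
│ │     │ │   │ │ │↓│
│ ╵ ┌─┐ ╵ ├─╴ │ ├─┘ │
│   │ │   │   │ │↓ ↲│
├───┤ ├───┤ ┌─┘ │ ┌─┤
│   │ │   │ │   │↓│ │
│ ╷ ╵ │ ╷ ╵ │ ╶─┤ ╵ │
│ │   │ │   │↓ ↰│↳ ↓│
│ └───┘ ├───┤ ╷ └─┐ │
│       │   │↓│↑  │↓│
├───────┴─╴ │ │ ╶─┘ │
│           │↓│↑ ← ↲│
│ ┌─┐ ╶─┬─╴ │ ├───┬─┤
│ │ │   │   │↓│↱ ↓│ │
│ ╵ └─┐ └───┘ ╵ ╷ ╵ │
│     │      ↳ ↑│↳ B│
└─────┴─────────┴───┘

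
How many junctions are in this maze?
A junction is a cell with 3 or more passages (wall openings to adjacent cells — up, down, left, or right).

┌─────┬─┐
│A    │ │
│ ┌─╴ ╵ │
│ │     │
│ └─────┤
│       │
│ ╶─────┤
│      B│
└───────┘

Checking each cell for number of passages:

Junctions found (3+ passages):
  (1, 2): 3 passages
  (2, 0): 3 passages
Total junctions: 2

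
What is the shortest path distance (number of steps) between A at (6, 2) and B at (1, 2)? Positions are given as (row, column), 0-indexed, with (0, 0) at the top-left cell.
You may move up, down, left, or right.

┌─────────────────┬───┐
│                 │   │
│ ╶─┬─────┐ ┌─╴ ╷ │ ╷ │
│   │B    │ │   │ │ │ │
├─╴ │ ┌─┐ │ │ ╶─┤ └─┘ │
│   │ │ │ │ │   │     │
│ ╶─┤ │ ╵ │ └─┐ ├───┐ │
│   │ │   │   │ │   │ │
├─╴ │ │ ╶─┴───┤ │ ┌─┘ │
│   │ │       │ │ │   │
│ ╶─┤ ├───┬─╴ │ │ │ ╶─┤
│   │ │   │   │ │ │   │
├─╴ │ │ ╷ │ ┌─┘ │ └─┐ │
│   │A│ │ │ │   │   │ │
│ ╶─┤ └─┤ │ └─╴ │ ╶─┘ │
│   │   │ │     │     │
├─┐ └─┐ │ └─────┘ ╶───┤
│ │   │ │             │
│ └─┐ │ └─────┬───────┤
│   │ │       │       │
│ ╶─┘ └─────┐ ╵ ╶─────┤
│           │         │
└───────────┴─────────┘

Finding path from (6, 2) to (1, 2):
Path: (6,2) → (5,2) → (4,2) → (3,2) → (2,2) → (1,2)
Distance: 5 steps

Solution:

┌─────────────────┬───┐
│                 │   │
│ ╶─┬─────┐ ┌─╴ ╷ │ ╷ │
│   │B    │ │   │ │ │ │
├─╴ │ ┌─┐ │ │ ╶─┤ └─┘ │
│   │↑│ │ │ │   │     │
│ ╶─┤ │ ╵ │ └─┐ ├───┐ │
│   │↑│   │   │ │   │ │
├─╴ │ │ ╶─┴───┤ │ ┌─┘ │
│   │↑│       │ │ │   │
│ ╶─┤ ├───┬─╴ │ │ │ ╶─┤
│   │↑│   │   │ │ │   │
├─╴ │ │ ╷ │ ┌─┘ │ └─┐ │
│   │A│ │ │ │   │   │ │
│ ╶─┤ └─┤ │ └─╴ │ ╶─┘ │
│   │   │ │     │     │
├─┐ └─┐ │ └─────┘ ╶───┤
│ │   │ │             │
│ └─┐ │ └─────┬───────┤
│   │ │       │       │
│ ╶─┘ └─────┐ ╵ ╶─────┤
│           │         │
└───────────┴─────────┘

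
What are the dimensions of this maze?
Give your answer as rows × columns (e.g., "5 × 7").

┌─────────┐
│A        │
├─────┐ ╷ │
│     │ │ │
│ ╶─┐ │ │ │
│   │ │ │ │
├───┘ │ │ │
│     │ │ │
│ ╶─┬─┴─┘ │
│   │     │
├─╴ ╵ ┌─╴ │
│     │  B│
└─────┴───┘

Counting the maze dimensions:
Rows (vertical): 6
Columns (horizontal): 5
Dimensions: 6 × 5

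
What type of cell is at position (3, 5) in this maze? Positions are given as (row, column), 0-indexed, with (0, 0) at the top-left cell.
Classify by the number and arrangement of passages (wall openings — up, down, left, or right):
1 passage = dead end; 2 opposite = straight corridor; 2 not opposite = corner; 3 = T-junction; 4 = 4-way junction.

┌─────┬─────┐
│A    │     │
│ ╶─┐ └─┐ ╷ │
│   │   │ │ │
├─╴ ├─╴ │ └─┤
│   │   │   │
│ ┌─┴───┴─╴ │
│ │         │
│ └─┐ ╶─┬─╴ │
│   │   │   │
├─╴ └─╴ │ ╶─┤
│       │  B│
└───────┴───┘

Checking cell at (3, 5):
Number of passages: 3
Cell type: T-junction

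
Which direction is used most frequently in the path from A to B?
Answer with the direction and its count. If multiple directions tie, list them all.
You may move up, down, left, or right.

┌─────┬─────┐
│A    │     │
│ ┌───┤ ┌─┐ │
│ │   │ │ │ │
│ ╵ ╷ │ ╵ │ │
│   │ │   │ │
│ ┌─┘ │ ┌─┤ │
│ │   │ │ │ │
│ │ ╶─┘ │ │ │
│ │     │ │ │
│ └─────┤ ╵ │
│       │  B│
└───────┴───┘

Directions: down, down, right, up, right, down, down, left, down, right, right, up, up, up, up, right, right, down, down, down, down, down
Counts: {'down': 10, 'right': 6, 'up': 5, 'left': 1}
Most common: down (10 times)

Solution:

┌─────┬─────┐
│A    │↱ → ↓│
│ ┌───┤ ┌─┐ │
│↓│↱ ↓│↑│ │↓│
│ ╵ ╷ │ ╵ │ │
│↳ ↑│↓│↑  │↓│
│ ┌─┘ │ ┌─┤ │
│ │↓ ↲│↑│ │↓│
│ │ ╶─┘ │ │ │
│ │↳ → ↑│ │↓│
│ └─────┤ ╵ │
│       │  B│
└───────┴───┘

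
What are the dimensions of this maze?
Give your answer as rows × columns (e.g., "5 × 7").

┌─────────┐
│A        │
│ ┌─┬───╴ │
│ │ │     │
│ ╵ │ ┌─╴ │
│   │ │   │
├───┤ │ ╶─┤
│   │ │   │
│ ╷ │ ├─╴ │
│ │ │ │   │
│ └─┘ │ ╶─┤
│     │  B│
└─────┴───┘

Counting the maze dimensions:
Rows (vertical): 6
Columns (horizontal): 5
Dimensions: 6 × 5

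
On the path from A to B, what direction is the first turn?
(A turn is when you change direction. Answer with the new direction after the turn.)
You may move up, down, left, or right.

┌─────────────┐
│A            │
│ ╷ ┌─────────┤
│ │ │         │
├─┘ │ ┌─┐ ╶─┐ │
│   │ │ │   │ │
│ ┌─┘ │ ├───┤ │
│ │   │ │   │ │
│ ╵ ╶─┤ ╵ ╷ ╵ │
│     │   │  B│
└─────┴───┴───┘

Directions: right, down, down, left, down, down, right, up, right, up, up, right, right, right, right, down, down, down
First turn direction: down

Solution:

┌─────────────┐
│A ↓          │
│ ╷ ┌─────────┤
│ │↓│↱ → → → ↓│
├─┘ │ ┌─┐ ╶─┐ │
│↓ ↲│↑│ │   │↓│
│ ┌─┘ │ ├───┤ │
│↓│↱ ↑│ │   │↓│
│ ╵ ╶─┤ ╵ ╷ ╵ │
│↳ ↑  │   │  B│
└─────┴───┴───┘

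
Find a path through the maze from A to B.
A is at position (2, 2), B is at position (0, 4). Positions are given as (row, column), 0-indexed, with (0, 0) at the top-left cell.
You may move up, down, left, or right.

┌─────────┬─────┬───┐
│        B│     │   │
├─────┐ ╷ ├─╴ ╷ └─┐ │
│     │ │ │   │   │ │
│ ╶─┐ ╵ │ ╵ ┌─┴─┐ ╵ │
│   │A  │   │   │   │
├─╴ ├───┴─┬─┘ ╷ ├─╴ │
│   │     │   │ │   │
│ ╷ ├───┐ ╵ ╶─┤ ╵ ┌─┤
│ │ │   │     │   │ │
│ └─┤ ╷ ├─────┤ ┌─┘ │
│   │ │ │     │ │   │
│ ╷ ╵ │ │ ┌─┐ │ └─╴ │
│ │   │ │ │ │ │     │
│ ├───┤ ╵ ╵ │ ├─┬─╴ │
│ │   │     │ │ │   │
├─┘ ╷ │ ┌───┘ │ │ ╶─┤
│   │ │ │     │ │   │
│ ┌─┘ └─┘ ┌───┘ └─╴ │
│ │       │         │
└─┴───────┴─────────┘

Finding the shortest path from (2, 2) to (0, 4):
Path length: 4 steps
Directions: right → up → up → right

Solution:

┌─────────┬─────┬───┐
│      ↱ B│     │   │
├─────┐ ╷ ├─╴ ╷ └─┐ │
│     │↑│ │   │   │ │
│ ╶─┐ ╵ │ ╵ ┌─┴─┐ ╵ │
│   │A ↑│   │   │   │
├─╴ ├───┴─┬─┘ ╷ ├─╴ │
│   │     │   │ │   │
│ ╷ ├───┐ ╵ ╶─┤ ╵ ┌─┤
│ │ │   │     │   │ │
│ └─┤ ╷ ├─────┤ ┌─┘ │
│   │ │ │     │ │   │
│ ╷ ╵ │ │ ┌─┐ │ └─╴ │
│ │   │ │ │ │ │     │
│ ├───┤ ╵ ╵ │ ├─┬─╴ │
│ │   │     │ │ │   │
├─┘ ╷ │ ┌───┘ │ │ ╶─┤
│   │ │ │     │ │   │
│ ┌─┘ └─┘ ┌───┘ └─╴ │
│ │       │         │
└─┴───────┴─────────┘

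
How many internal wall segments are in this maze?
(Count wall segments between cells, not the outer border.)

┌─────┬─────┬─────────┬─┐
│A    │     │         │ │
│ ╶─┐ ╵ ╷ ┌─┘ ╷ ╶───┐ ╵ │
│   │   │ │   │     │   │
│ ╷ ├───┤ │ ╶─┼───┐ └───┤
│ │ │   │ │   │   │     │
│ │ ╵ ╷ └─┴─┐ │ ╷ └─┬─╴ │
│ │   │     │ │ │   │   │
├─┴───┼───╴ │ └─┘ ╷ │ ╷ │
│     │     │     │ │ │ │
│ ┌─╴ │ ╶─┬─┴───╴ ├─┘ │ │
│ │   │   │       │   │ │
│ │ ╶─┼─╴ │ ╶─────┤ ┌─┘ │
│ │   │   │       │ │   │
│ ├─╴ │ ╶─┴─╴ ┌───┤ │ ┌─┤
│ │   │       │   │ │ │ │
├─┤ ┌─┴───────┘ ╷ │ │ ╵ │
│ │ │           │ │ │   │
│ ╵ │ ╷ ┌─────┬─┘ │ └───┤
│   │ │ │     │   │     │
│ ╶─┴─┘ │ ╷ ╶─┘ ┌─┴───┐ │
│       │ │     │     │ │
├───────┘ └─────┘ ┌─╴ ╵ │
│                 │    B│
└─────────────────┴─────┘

Counting internal wall segments:
Total internal walls: 121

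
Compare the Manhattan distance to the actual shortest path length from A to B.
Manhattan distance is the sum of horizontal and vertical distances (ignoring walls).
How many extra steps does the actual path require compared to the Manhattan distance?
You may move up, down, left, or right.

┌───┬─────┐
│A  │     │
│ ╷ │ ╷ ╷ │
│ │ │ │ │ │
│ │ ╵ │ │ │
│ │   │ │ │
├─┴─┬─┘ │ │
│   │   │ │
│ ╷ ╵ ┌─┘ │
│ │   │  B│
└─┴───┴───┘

Manhattan distance: |4 - 0| + |4 - 0| = 8
Actual path length: 12
Extra steps: 12 - 8 = 4

Solution:

┌───┬─────┐
│A ↓│↱ → ↓│
│ ╷ │ ╷ ╷ │
│ │↓│↑│ │↓│
│ │ ╵ │ │ │
│ │↳ ↑│ │↓│
├─┴─┬─┘ │ │
│   │   │↓│
│ ╷ ╵ ┌─┘ │
│ │   │  B│
└─┴───┴───┘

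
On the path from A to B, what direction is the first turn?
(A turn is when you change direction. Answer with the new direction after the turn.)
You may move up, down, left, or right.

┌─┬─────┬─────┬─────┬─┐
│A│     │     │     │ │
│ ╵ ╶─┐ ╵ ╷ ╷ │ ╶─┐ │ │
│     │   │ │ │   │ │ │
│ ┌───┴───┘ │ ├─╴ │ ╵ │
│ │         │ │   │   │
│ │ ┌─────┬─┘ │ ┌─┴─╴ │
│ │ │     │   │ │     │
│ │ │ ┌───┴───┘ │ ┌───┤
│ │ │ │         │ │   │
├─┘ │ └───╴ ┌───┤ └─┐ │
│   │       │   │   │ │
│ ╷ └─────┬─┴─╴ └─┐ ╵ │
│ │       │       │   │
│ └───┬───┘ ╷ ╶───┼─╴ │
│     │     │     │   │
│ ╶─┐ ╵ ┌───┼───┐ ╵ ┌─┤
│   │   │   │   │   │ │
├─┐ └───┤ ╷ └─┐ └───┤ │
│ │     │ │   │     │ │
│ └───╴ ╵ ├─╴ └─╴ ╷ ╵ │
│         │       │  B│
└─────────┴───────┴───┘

Directions: down, right, up, right, right, down, right, up, right, down, down, left, left, left, left, down, down, down, left, down, down, down, right, down, right, right, down, right, up, up, right, down, right, down, right, right, up, right, down, right
First turn direction: right

Solution:

┌─┬─────┬─────┬─────┬─┐
│A│↱ → ↓│↱ ↓  │     │ │
│ ╵ ╶─┐ ╵ ╷ ╷ │ ╶─┐ │ │
│↳ ↑  │↳ ↑│↓│ │   │ │ │
│ ┌───┴───┘ │ ├─╴ │ ╵ │
│ │↓ ← ← ← ↲│ │   │   │
│ │ ┌─────┬─┘ │ ┌─┴─╴ │
│ │↓│     │   │ │     │
│ │ │ ┌───┴───┘ │ ┌───┤
│ │↓│ │         │ │   │
├─┘ │ └───╴ ┌───┤ └─┐ │
│↓ ↲│       │   │   │ │
│ ╷ └─────┬─┴─╴ └─┐ ╵ │
│↓│       │       │   │
│ └───┬───┘ ╷ ╶───┼─╴ │
│↓    │     │     │   │
│ ╶─┐ ╵ ┌───┼───┐ ╵ ┌─┤
│↳ ↓│   │↱ ↓│   │   │ │
├─┐ └───┤ ╷ └─┐ └───┤ │
│ │↳ → ↓│↑│↳ ↓│  ↱ ↓│ │
│ └───╴ ╵ ├─╴ └─╴ ╷ ╵ │
│      ↳ ↑│  ↳ → ↑│↳ B│
└─────────┴───────┴───┘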